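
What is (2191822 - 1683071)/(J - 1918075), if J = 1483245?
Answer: -508751/434830 ≈ -1.1700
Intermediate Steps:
(2191822 - 1683071)/(J - 1918075) = (2191822 - 1683071)/(1483245 - 1918075) = 508751/(-434830) = 508751*(-1/434830) = -508751/434830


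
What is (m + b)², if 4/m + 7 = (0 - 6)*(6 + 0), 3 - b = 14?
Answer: 227529/1849 ≈ 123.06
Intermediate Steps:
b = -11 (b = 3 - 1*14 = 3 - 14 = -11)
m = -4/43 (m = 4/(-7 + (0 - 6)*(6 + 0)) = 4/(-7 - 6*6) = 4/(-7 - 36) = 4/(-43) = 4*(-1/43) = -4/43 ≈ -0.093023)
(m + b)² = (-4/43 - 11)² = (-477/43)² = 227529/1849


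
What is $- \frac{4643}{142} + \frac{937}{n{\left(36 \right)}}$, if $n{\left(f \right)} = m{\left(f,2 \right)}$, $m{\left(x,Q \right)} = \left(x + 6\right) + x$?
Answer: $- \frac{57275}{2769} \approx -20.684$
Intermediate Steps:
$m{\left(x,Q \right)} = 6 + 2 x$ ($m{\left(x,Q \right)} = \left(6 + x\right) + x = 6 + 2 x$)
$n{\left(f \right)} = 6 + 2 f$
$- \frac{4643}{142} + \frac{937}{n{\left(36 \right)}} = - \frac{4643}{142} + \frac{937}{6 + 2 \cdot 36} = \left(-4643\right) \frac{1}{142} + \frac{937}{6 + 72} = - \frac{4643}{142} + \frac{937}{78} = - \frac{57275}{2769}$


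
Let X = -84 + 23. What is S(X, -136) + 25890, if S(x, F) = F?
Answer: 25754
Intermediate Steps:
X = -61
S(X, -136) + 25890 = -136 + 25890 = 25754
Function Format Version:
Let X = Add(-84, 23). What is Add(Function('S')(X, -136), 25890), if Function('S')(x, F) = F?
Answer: 25754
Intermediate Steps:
X = -61
Add(Function('S')(X, -136), 25890) = Add(-136, 25890) = 25754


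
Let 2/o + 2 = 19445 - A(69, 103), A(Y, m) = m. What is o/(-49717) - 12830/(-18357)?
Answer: 6168194275343/8825373550230 ≈ 0.69892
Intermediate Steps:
o = 1/9670 (o = 2/(-2 + (19445 - 1*103)) = 2/(-2 + (19445 - 103)) = 2/(-2 + 19342) = 2/19340 = 2*(1/19340) = 1/9670 ≈ 0.00010341)
o/(-49717) - 12830/(-18357) = (1/9670)/(-49717) - 12830/(-18357) = (1/9670)*(-1/49717) - 12830*(-1/18357) = -1/480763390 + 12830/18357 = 6168194275343/8825373550230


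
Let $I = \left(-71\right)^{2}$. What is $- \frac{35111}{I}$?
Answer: $- \frac{35111}{5041} \approx -6.9651$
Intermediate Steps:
$I = 5041$
$- \frac{35111}{I} = - \frac{35111}{5041}$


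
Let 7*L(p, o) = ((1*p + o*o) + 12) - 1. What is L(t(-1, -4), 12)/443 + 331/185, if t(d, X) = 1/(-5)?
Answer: 1055069/573685 ≈ 1.8391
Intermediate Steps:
t(d, X) = -⅕
L(p, o) = 11/7 + p/7 + o²/7 (L(p, o) = (((1*p + o*o) + 12) - 1)/7 = (((p + o²) + 12) - 1)/7 = ((12 + p + o²) - 1)/7 = (11 + p + o²)/7 = 11/7 + p/7 + o²/7)
L(t(-1, -4), 12)/443 + 331/185 = (11/7 + (⅐)*(-⅕) + (⅐)*12²)/443 + 331/185 = (11/7 - 1/35 + (⅐)*144)*(1/443) + 331*(1/185) = (11/7 - 1/35 + 144/7)*(1/443) + 331/185 = (774/35)*(1/443) + 331/185 = 774/15505 + 331/185 = 1055069/573685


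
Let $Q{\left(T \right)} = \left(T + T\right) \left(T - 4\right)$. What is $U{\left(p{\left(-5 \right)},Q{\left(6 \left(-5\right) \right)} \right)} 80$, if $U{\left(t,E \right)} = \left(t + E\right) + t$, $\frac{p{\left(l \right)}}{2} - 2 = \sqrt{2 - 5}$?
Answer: $163840 + 320 i \sqrt{3} \approx 1.6384 \cdot 10^{5} + 554.26 i$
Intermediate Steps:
$Q{\left(T \right)} = 2 T \left(-4 + T\right)$
$p{\left(l \right)} = 4 + 2 i \sqrt{3}$ ($p{\left(l \right)} = 4 + 2 \sqrt{2 - 5} = 4 + 2 \sqrt{-3} = 4 + 2 i \sqrt{3}$)
$U{\left(t,E \right)} = E + 2 t$ ($U{\left(t,E \right)} = \left(E + t\right) + t = E + 2 t$)
$U{\left(p{\left(-5 \right)},Q{\left(6 \left(-5\right) \right)} \right)} 80 = \left(2 \cdot 6 \left(-5\right) \left(-4 + 6 \left(-5\right)\right) + 2 \left(4 + 2 i \sqrt{3}\right)\right) 80 = \left(2 \left(-30\right) \left(-4 - 30\right) + \left(8 + 4 i \sqrt{3}\right)\right) 80 = \left(2 \left(-30\right) \left(-34\right) + \left(8 + 4 i \sqrt{3}\right)\right) 80 = \left(2040 + \left(8 + 4 i \sqrt{3}\right)\right) 80 = \left(2048 + 4 i \sqrt{3}\right) 80 = 163840 + 320 i \sqrt{3}$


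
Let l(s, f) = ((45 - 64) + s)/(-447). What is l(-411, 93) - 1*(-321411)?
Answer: 143671147/447 ≈ 3.2141e+5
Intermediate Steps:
l(s, f) = 19/447 - s/447 (l(s, f) = (-19 + s)*(-1/447) = 19/447 - s/447)
l(-411, 93) - 1*(-321411) = (19/447 - 1/447*(-411)) - 1*(-321411) = (19/447 + 137/149) + 321411 = 430/447 + 321411 = 143671147/447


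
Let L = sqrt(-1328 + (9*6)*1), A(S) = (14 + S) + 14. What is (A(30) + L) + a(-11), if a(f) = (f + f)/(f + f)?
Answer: 59 + 7*I*sqrt(26) ≈ 59.0 + 35.693*I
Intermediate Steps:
A(S) = 28 + S
a(f) = 1 (a(f) = (2*f)/((2*f)) = (2*f)*(1/(2*f)) = 1)
L = 7*I*sqrt(26) (L = sqrt(-1328 + 54*1) = sqrt(-1328 + 54) = sqrt(-1274) = 7*I*sqrt(26) ≈ 35.693*I)
(A(30) + L) + a(-11) = ((28 + 30) + 7*I*sqrt(26)) + 1 = (58 + 7*I*sqrt(26)) + 1 = 59 + 7*I*sqrt(26)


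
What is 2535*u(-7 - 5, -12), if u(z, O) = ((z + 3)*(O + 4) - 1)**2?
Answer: 12778935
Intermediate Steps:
u(z, O) = (-1 + (3 + z)*(4 + O))**2 (u(z, O) = ((3 + z)*(4 + O) - 1)**2 = (-1 + (3 + z)*(4 + O))**2)
2535*u(-7 - 5, -12) = 2535*(11 + 3*(-12) + 4*(-7 - 5) - 12*(-7 - 5))**2 = 2535*(11 - 36 + 4*(-12) - 12*(-12))**2 = 2535*(11 - 36 - 48 + 144)**2 = 2535*71**2 = 2535*5041 = 12778935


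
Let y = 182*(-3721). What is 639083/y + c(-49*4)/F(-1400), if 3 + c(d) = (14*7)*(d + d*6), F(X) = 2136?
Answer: -46211837093/723273096 ≈ -63.893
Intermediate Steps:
c(d) = -3 + 686*d (c(d) = -3 + (14*7)*(d + d*6) = -3 + 98*(d + 6*d) = -3 + 98*(7*d) = -3 + 686*d)
y = -677222
639083/y + c(-49*4)/F(-1400) = 639083/(-677222) + (-3 + 686*(-49*4))/2136 = 639083*(-1/677222) + (-3 + 686*(-196))*(1/2136) = -639083/677222 + (-3 - 134456)*(1/2136) = -639083/677222 - 134459*1/2136 = -639083/677222 - 134459/2136 = -46211837093/723273096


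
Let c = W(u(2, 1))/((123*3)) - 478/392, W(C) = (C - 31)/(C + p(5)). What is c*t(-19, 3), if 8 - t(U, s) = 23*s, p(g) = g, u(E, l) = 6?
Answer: 59475061/795564 ≈ 74.758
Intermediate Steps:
t(U, s) = 8 - 23*s
W(C) = (-31 + C)/(5 + C) (W(C) = (C - 31)/(C + 5) = (-31 + C)/(5 + C))
c = -975001/795564 (c = ((-31 + 6)/(5 + 6))/((123*3)) - 478/392 = (-25/11)/369 - 478*1/392 = ((1/11)*(-25))*(1/369) - 239/196 = -25/11*1/369 - 239/196 = -25/4059 - 239/196 = -975001/795564 ≈ -1.2255)
c*t(-19, 3) = -975001*(8 - 23*3)/795564 = -975001*(8 - 69)/795564 = -975001/795564*(-61) = 59475061/795564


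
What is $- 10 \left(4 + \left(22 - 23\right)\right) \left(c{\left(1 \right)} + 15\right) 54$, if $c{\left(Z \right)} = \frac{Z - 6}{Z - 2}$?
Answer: $-32400$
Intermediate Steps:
$c{\left(Z \right)} = \frac{-6 + Z}{-2 + Z}$
$- 10 \left(4 + \left(22 - 23\right)\right) \left(c{\left(1 \right)} + 15\right) 54 = - 10 \left(4 + \left(22 - 23\right)\right) \left(\frac{-6 + 1}{-2 + 1} + 15\right) 54 = - 10 \left(4 + \left(22 - 23\right)\right) \left(\frac{1}{-1} \left(-5\right) + 15\right) 54 = - 10 \left(4 - 1\right) \left(\left(-1\right) \left(-5\right) + 15\right) 54 = - 10 \cdot 3 \left(5 + 15\right) 54 = - 10 \cdot 3 \cdot 20 \cdot 54 = \left(-10\right) 60 \cdot 54 = \left(-600\right) 54 = -32400$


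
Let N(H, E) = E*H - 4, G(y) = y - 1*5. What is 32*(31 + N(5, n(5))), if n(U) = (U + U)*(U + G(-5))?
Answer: -7136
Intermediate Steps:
G(y) = -5 + y (G(y) = y - 5 = -5 + y)
n(U) = 2*U*(-10 + U) (n(U) = (U + U)*(U + (-5 - 5)) = (2*U)*(U - 10) = (2*U)*(-10 + U) = 2*U*(-10 + U))
N(H, E) = -4 + E*H
32*(31 + N(5, n(5))) = 32*(31 + (-4 + (2*5*(-10 + 5))*5)) = 32*(31 + (-4 + (2*5*(-5))*5)) = 32*(31 + (-4 - 50*5)) = 32*(31 + (-4 - 250)) = 32*(31 - 254) = 32*(-223) = -7136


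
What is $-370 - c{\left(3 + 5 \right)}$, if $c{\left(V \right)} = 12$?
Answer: $-382$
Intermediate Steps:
$-370 - c{\left(3 + 5 \right)} = -370 - 12 = -382$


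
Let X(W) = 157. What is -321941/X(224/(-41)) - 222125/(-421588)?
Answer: -135691588683/66189316 ≈ -2050.1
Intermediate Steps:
-321941/X(224/(-41)) - 222125/(-421588) = -321941/157 - 222125/(-421588) = -321941*1/157 - 222125*(-1/421588) = -321941/157 + 222125/421588 = -135691588683/66189316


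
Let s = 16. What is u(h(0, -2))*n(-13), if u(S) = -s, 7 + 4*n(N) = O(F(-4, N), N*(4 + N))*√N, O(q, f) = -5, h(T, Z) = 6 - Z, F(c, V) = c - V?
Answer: 28 + 20*I*√13 ≈ 28.0 + 72.111*I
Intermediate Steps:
n(N) = -7/4 - 5*√N/4 (n(N) = -7/4 + (-5*√N)/4 = -7/4 - 5*√N/4)
u(S) = -16 (u(S) = -1*16 = -16)
u(h(0, -2))*n(-13) = -16*(-7/4 - 5*I*√13/4) = 28 + 20*I*√13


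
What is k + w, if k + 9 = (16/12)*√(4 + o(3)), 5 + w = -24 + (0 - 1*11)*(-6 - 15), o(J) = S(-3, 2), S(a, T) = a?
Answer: 583/3 ≈ 194.33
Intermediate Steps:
o(J) = -3
w = 202 (w = -5 + (-24 + (0 - 1*11)*(-6 - 15)) = -5 + (-24 + (0 - 11)*(-21)) = -5 + (-24 - 11*(-21)) = -5 + (-24 + 231) = -5 + 207 = 202)
k = -23/3 (k = -9 + (16/12)*√(4 - 3) = -9 + (16*(1/12))*√1 = -9 + (4/3)*1 = -9 + 4/3 = -23/3 ≈ -7.6667)
k + w = -23/3 + 202 = 583/3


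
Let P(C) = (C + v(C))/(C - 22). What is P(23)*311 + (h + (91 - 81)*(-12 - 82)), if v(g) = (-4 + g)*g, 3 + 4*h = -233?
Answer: 142061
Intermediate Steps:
h = -59 (h = -¾ + (¼)*(-233) = -¾ - 233/4 = -59)
v(g) = g*(-4 + g)
P(C) = (C + C*(-4 + C))/(-22 + C) (P(C) = (C + C*(-4 + C))/(C - 22) = (C + C*(-4 + C))/(-22 + C))
P(23)*311 + (h + (91 - 81)*(-12 - 82)) = (23*(-3 + 23)/(-22 + 23))*311 + (-59 + (91 - 81)*(-12 - 82)) = (23*20/1)*311 + (-59 + 10*(-94)) = (23*1*20)*311 + (-59 - 940) = 460*311 - 999 = 143060 - 999 = 142061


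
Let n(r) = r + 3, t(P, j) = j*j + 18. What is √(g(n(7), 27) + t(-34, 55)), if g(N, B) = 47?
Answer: √3090 ≈ 55.588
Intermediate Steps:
t(P, j) = 18 + j² (t(P, j) = j² + 18 = 18 + j²)
n(r) = 3 + r
√(g(n(7), 27) + t(-34, 55)) = √(47 + (18 + 55²)) = √(47 + (18 + 3025)) = √(47 + 3043) = √3090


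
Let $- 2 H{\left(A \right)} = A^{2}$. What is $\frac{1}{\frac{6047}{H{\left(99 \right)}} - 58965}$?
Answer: $- \frac{9801}{577928059} \approx -1.6959 \cdot 10^{-5}$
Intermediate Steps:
$H{\left(A \right)} = - \frac{A^{2}}{2}$
$\frac{1}{\frac{6047}{H{\left(99 \right)}} - 58965} = \frac{1}{\frac{6047}{\left(- \frac{1}{2}\right) 99^{2}} - 58965} = \frac{1}{\frac{6047}{\left(- \frac{1}{2}\right) 9801} - 58965} = \frac{1}{\frac{6047}{- \frac{9801}{2}} - 58965} = \frac{1}{6047 \left(- \frac{2}{9801}\right) - 58965} = \frac{1}{- \frac{12094}{9801} - 58965} = \frac{1}{- \frac{577928059}{9801}} = - \frac{9801}{577928059}$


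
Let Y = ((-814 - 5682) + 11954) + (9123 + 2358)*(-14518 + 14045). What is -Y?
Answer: 5425055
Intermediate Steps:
Y = -5425055 (Y = (-6496 + 11954) + 11481*(-473) = 5458 - 5430513 = -5425055)
-Y = -1*(-5425055) = 5425055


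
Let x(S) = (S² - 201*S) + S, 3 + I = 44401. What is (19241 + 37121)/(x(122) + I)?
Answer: 28181/17441 ≈ 1.6158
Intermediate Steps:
I = 44398 (I = -3 + 44401 = 44398)
x(S) = S² - 200*S
(19241 + 37121)/(x(122) + I) = (19241 + 37121)/(122*(-200 + 122) + 44398) = 56362/(122*(-78) + 44398) = 56362/(-9516 + 44398) = 56362/34882 = 56362*(1/34882) = 28181/17441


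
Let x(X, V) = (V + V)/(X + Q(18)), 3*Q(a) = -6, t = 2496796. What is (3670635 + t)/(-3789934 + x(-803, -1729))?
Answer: -709254565/435841916 ≈ -1.6273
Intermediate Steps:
Q(a) = -2 (Q(a) = (⅓)*(-6) = -2)
x(X, V) = 2*V/(-2 + X) (x(X, V) = (V + V)/(X - 2) = (2*V)/(-2 + X) = 2*V/(-2 + X))
(3670635 + t)/(-3789934 + x(-803, -1729)) = (3670635 + 2496796)/(-3789934 + 2*(-1729)/(-2 - 803)) = 6167431/(-3789934 + 2*(-1729)/(-805)) = 6167431/(-3789934 + 2*(-1729)*(-1/805)) = 6167431/(-3789934 + 494/115) = 6167431/(-435841916/115) = 6167431*(-115/435841916) = -709254565/435841916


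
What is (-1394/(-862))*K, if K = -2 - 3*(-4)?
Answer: 6970/431 ≈ 16.172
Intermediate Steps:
K = 10 (K = -2 + 12 = 10)
(-1394/(-862))*K = -1394/(-862)*10 = -1394*(-1/862)*10 = (697/431)*10 = 6970/431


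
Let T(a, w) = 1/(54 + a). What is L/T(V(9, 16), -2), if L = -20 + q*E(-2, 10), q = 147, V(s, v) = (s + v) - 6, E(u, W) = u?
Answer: -22922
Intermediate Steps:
V(s, v) = -6 + s + v
L = -314 (L = -20 + 147*(-2) = -20 - 294 = -314)
L/T(V(9, 16), -2) = -314/(1/(54 + (-6 + 9 + 16))) = -314/(1/(54 + 19)) = -314/(1/73) = -314/1/73 = -314*73 = -22922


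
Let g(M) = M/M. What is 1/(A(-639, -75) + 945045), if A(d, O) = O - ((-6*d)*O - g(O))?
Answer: 1/1232521 ≈ 8.1134e-7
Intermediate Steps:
g(M) = 1
A(d, O) = 1 + O + 6*O*d (A(d, O) = O - ((-6*d)*O - 1*1) = O - (-6*O*d - 1) = O - (-1 - 6*O*d) = O + (1 + 6*O*d) = 1 + O + 6*O*d)
1/(A(-639, -75) + 945045) = 1/((1 - 75 + 6*(-75)*(-639)) + 945045) = 1/((1 - 75 + 287550) + 945045) = 1/(287476 + 945045) = 1/1232521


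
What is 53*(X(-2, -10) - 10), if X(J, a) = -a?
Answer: 0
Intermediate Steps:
53*(X(-2, -10) - 10) = 53*(-1*(-10) - 10) = 53*(10 - 10) = 53*0 = 0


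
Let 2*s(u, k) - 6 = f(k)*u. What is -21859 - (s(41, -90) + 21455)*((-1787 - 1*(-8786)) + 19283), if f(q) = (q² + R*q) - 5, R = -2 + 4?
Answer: -4828432630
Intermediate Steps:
R = 2
f(q) = -5 + q² + 2*q (f(q) = (q² + 2*q) - 5 = -5 + q² + 2*q)
s(u, k) = 3 + u*(-5 + k² + 2*k)/2 (s(u, k) = 3 + ((-5 + k² + 2*k)*u)/2 = 3 + (u*(-5 + k² + 2*k))/2 = 3 + u*(-5 + k² + 2*k)/2)
-21859 - (s(41, -90) + 21455)*((-1787 - 1*(-8786)) + 19283) = -21859 - ((3 + (½)*41*(-5 + (-90)² + 2*(-90))) + 21455)*((-1787 - 1*(-8786)) + 19283) = -21859 - ((3 + (½)*41*(-5 + 8100 - 180)) + 21455)*((-1787 + 8786) + 19283) = -21859 - ((3 + (½)*41*7915) + 21455)*(6999 + 19283) = -21859 - ((3 + 324515/2) + 21455)*26282 = -21859 - (324521/2 + 21455)*26282 = -21859 - 367431*26282/2 = -21859 - 1*4828410771 = -21859 - 4828410771 = -4828432630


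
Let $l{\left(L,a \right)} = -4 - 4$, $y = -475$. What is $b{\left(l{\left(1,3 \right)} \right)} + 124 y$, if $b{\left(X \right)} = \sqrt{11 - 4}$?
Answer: $-58900 + \sqrt{7} \approx -58897.0$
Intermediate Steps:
$l{\left(L,a \right)} = -8$
$b{\left(X \right)} = \sqrt{7}$
$b{\left(l{\left(1,3 \right)} \right)} + 124 y = \sqrt{7} + 124 \left(-475\right) = \sqrt{7} - 58900 = -58900 + \sqrt{7}$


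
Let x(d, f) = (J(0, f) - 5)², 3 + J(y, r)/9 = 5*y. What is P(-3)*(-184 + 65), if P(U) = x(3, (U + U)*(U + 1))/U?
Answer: 121856/3 ≈ 40619.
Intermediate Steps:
J(y, r) = -27 + 45*y (J(y, r) = -27 + 9*(5*y) = -27 + 45*y)
x(d, f) = 1024 (x(d, f) = ((-27 + 45*0) - 5)² = ((-27 + 0) - 5)² = (-27 - 5)² = (-32)² = 1024)
P(U) = 1024/U
P(-3)*(-184 + 65) = (1024/(-3))*(-184 + 65) = (1024*(-⅓))*(-119) = -1024/3*(-119) = 121856/3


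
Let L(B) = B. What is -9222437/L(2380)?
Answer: -1317491/340 ≈ -3875.0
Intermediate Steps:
-9222437/L(2380) = -9222437/2380 = -9222437*1/2380 = -1317491/340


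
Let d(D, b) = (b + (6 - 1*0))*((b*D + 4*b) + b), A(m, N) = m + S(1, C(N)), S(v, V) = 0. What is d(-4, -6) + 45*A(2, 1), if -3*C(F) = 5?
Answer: 90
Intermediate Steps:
C(F) = -5/3 (C(F) = -1/3*5 = -5/3)
A(m, N) = m (A(m, N) = m + 0 = m)
d(D, b) = (6 + b)*(5*b + D*b) (d(D, b) = (b + (6 + 0))*((D*b + 4*b) + b) = (b + 6)*((4*b + D*b) + b) = (6 + b)*(5*b + D*b))
d(-4, -6) + 45*A(2, 1) = -6*(30 + 5*(-6) + 6*(-4) - 4*(-6)) + 45*2 = -6*(30 - 30 - 24 + 24) + 90 = -6*0 + 90 = 0 + 90 = 90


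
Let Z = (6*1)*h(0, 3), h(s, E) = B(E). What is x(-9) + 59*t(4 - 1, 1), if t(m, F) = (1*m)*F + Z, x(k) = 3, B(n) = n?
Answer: 1242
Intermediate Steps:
h(s, E) = E
Z = 18 (Z = (6*1)*3 = 6*3 = 18)
t(m, F) = 18 + F*m (t(m, F) = (1*m)*F + 18 = m*F + 18 = F*m + 18 = 18 + F*m)
x(-9) + 59*t(4 - 1, 1) = 3 + 59*(18 + 1*(4 - 1)) = 3 + 59*(18 + 1*3) = 3 + 59*(18 + 3) = 3 + 59*21 = 3 + 1239 = 1242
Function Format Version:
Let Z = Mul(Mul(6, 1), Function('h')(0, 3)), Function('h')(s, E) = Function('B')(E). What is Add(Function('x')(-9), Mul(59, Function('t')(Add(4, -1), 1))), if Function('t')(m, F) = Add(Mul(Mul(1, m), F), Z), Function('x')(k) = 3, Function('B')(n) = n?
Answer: 1242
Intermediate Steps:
Function('h')(s, E) = E
Z = 18 (Z = Mul(Mul(6, 1), 3) = Mul(6, 3) = 18)
Function('t')(m, F) = Add(18, Mul(F, m)) (Function('t')(m, F) = Add(Mul(Mul(1, m), F), 18) = Add(Mul(m, F), 18) = Add(Mul(F, m), 18) = Add(18, Mul(F, m)))
Add(Function('x')(-9), Mul(59, Function('t')(Add(4, -1), 1))) = Add(3, Mul(59, Add(18, Mul(1, Add(4, -1))))) = Add(3, Mul(59, Add(18, Mul(1, 3)))) = Add(3, Mul(59, Add(18, 3))) = Add(3, Mul(59, 21)) = Add(3, 1239) = 1242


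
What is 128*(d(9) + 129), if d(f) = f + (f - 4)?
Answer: 18304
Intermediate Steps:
d(f) = -4 + 2*f (d(f) = f + (-4 + f) = -4 + 2*f)
128*(d(9) + 129) = 128*((-4 + 2*9) + 129) = 128*((-4 + 18) + 129) = 128*(14 + 129) = 128*143 = 18304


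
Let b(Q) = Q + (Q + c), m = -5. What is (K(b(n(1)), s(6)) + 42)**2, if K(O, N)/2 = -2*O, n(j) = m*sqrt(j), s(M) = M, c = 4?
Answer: 4356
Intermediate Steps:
n(j) = -5*sqrt(j)
b(Q) = 4 + 2*Q (b(Q) = Q + (Q + 4) = Q + (4 + Q) = 4 + 2*Q)
K(O, N) = -4*O (K(O, N) = 2*(-2*O) = -4*O)
(K(b(n(1)), s(6)) + 42)**2 = (-4*(4 + 2*(-5*sqrt(1))) + 42)**2 = (-4*(4 + 2*(-5*1)) + 42)**2 = (-4*(4 + 2*(-5)) + 42)**2 = (-4*(4 - 10) + 42)**2 = (-4*(-6) + 42)**2 = (24 + 42)**2 = 66**2 = 4356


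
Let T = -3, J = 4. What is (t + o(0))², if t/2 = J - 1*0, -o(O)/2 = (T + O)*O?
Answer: 64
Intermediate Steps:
o(O) = -2*O*(-3 + O) (o(O) = -2*(-3 + O)*O = -2*O*(-3 + O))
t = 8 (t = 2*(4 - 1*0) = 2*(4 + 0) = 2*4 = 8)
(t + o(0))² = (8 + 2*0*(3 - 1*0))² = (8 + 2*0*(3 + 0))² = (8 + 2*0*3)² = (8 + 0)² = 8² = 64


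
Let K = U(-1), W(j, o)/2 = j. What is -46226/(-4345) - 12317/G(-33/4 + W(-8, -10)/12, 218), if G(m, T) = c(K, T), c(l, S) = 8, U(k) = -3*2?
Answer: -53147557/34760 ≈ -1529.0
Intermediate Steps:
W(j, o) = 2*j
U(k) = -6
K = -6
G(m, T) = 8
-46226/(-4345) - 12317/G(-33/4 + W(-8, -10)/12, 218) = -46226/(-4345) - 12317/8 = -46226*(-1/4345) - 12317*⅛ = 46226/4345 - 12317/8 = -53147557/34760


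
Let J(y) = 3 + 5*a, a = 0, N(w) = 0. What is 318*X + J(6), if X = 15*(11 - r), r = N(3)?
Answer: 52473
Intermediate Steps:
r = 0
X = 165 (X = 15*(11 - 1*0) = 15*(11 + 0) = 15*11 = 165)
J(y) = 3 (J(y) = 3 + 5*0 = 3 + 0 = 3)
318*X + J(6) = 318*165 + 3 = 52470 + 3 = 52473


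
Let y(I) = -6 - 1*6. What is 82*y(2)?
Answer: -984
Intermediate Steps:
y(I) = -12 (y(I) = -6 - 6 = -12)
82*y(2) = 82*(-12) = -984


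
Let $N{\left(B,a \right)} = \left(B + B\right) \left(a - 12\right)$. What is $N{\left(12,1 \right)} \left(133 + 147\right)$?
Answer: $-73920$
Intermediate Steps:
$N{\left(B,a \right)} = 2 B \left(-12 + a\right)$
$N{\left(12,1 \right)} \left(133 + 147\right) = 2 \cdot 12 \left(-12 + 1\right) \left(133 + 147\right) = 2 \cdot 12 \left(-11\right) 280 = \left(-264\right) 280 = -73920$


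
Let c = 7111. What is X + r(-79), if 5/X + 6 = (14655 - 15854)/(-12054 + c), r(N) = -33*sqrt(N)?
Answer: -24715/28459 - 33*I*sqrt(79) ≈ -0.86844 - 293.31*I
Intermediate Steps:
X = -24715/28459 (X = 5/(-6 + (14655 - 15854)/(-12054 + 7111)) = 5/(-6 - 1199/(-4943)) = 5/(-6 - 1199*(-1/4943)) = 5/(-6 + 1199/4943) = 5/(-28459/4943) = 5*(-4943/28459) = -24715/28459 ≈ -0.86844)
X + r(-79) = -24715/28459 - 33*I*sqrt(79)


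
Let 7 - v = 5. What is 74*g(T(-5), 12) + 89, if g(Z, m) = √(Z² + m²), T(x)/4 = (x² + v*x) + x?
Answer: 89 + 296*√109 ≈ 3179.3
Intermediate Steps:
v = 2 (v = 7 - 1*5 = 7 - 5 = 2)
T(x) = 4*x² + 12*x (T(x) = 4*((x² + 2*x) + x) = 4*(x² + 3*x) = 4*x² + 12*x)
74*g(T(-5), 12) + 89 = 74*√((4*(-5)*(3 - 5))² + 12²) + 89 = 74*√((4*(-5)*(-2))² + 144) + 89 = 74*√(40² + 144) + 89 = 74*√(1600 + 144) + 89 = 74*√1744 + 89 = 74*(4*√109) + 89 = 296*√109 + 89 = 89 + 296*√109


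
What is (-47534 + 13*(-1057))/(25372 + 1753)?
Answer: -2451/1085 ≈ -2.2590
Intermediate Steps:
(-47534 + 13*(-1057))/(25372 + 1753) = (-47534 - 13741)/27125 = -61275*1/27125 = -2451/1085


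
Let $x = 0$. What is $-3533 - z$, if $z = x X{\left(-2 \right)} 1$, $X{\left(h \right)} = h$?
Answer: $-3533$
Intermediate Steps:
$z = 0$ ($z = 0 \left(-2\right) 1 = 0 \cdot 1 = 0$)
$-3533 - z = -3533 - 0 = -3533 + 0 = -3533$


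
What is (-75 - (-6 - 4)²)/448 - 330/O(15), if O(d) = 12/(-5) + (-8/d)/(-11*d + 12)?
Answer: 43939/320 ≈ 137.31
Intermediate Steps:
O(d) = -12/5 - 8/(d*(12 - 11*d)) (O(d) = 12*(-⅕) + (-8/d)/(12 - 11*d) = -12/5 - 8/(d*(12 - 11*d)))
(-75 - (-6 - 4)²)/448 - 330/O(15) = (-75 - (-6 - 4)²)/448 - 330*75*(-12 + 11*15)/(4*(10 - 33*15² + 36*15)) = (-75 - 1*(-10)²)*(1/448) - 330*75*(-12 + 165)/(4*(10 - 33*225 + 540)) = (-75 - 1*100)*(1/448) - 330*11475/(4*(10 - 7425 + 540)) = (-75 - 100)*(1/448) - 330/((⅘)*(1/15)*(1/153)*(-6875)) = -175*1/448 - 330/(-1100/459) = -25/64 - 330*(-459/1100) = -25/64 + 1377/10 = 43939/320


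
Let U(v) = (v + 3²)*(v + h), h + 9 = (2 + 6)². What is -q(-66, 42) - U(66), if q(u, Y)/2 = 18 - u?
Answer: -9243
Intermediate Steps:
q(u, Y) = 36 - 2*u (q(u, Y) = 2*(18 - u) = 36 - 2*u)
h = 55 (h = -9 + (2 + 6)² = -9 + 8² = -9 + 64 = 55)
U(v) = (9 + v)*(55 + v) (U(v) = (v + 3²)*(v + 55) = (v + 9)*(55 + v) = (9 + v)*(55 + v))
-q(-66, 42) - U(66) = -(36 - 2*(-66)) - (495 + 66² + 64*66) = -(36 + 132) - (495 + 4356 + 4224) = -1*168 - 1*9075 = -168 - 9075 = -9243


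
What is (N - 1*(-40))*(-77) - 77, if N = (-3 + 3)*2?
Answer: -3157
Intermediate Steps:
N = 0 (N = 0*2 = 0)
(N - 1*(-40))*(-77) - 77 = (0 - 1*(-40))*(-77) - 77 = (0 + 40)*(-77) - 77 = 40*(-77) - 77 = -3080 - 77 = -3157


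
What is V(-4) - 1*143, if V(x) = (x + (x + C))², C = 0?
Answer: -79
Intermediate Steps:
V(x) = 4*x² (V(x) = (x + (x + 0))² = (x + x)² = (2*x)² = 4*x²)
V(-4) - 1*143 = 4*(-4)² - 1*143 = 4*16 - 143 = 64 - 143 = -79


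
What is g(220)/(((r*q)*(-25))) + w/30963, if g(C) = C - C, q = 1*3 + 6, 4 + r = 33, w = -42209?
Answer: -42209/30963 ≈ -1.3632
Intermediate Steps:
r = 29 (r = -4 + 33 = 29)
q = 9 (q = 3 + 6 = 9)
g(C) = 0
g(220)/(((r*q)*(-25))) + w/30963 = 0/(((29*9)*(-25))) - 42209/30963 = 0/((261*(-25))) - 42209*1/30963 = 0/(-6525) - 42209/30963 = 0*(-1/6525) - 42209/30963 = 0 - 42209/30963 = -42209/30963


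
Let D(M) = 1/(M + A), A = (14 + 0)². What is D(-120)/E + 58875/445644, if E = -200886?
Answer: 8322814457/62998117448 ≈ 0.13211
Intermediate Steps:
A = 196 (A = 14² = 196)
D(M) = 1/(196 + M) (D(M) = 1/(M + 196) = 1/(196 + M))
D(-120)/E + 58875/445644 = 1/((196 - 120)*(-200886)) + 58875/445644 = -1/200886/76 + 58875*(1/445644) = (1/76)*(-1/200886) + 19625/148548 = -1/15267336 + 19625/148548 = 8322814457/62998117448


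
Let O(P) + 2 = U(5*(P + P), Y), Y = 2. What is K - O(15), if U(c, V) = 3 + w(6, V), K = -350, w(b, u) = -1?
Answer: -350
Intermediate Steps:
U(c, V) = 2 (U(c, V) = 3 - 1 = 2)
O(P) = 0 (O(P) = -2 + 2 = 0)
K - O(15) = -350 - 1*0 = -350 + 0 = -350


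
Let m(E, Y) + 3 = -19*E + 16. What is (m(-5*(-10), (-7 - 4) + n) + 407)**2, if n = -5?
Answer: 280900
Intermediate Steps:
m(E, Y) = 13 - 19*E (m(E, Y) = -3 + (-19*E + 16) = -3 + (16 - 19*E) = 13 - 19*E)
(m(-5*(-10), (-7 - 4) + n) + 407)**2 = ((13 - (-95)*(-10)) + 407)**2 = ((13 - 19*50) + 407)**2 = ((13 - 950) + 407)**2 = (-937 + 407)**2 = (-530)**2 = 280900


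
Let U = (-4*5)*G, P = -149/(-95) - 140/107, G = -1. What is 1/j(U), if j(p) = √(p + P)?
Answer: √2093410595/205943 ≈ 0.22217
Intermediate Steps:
P = 2643/10165 (P = -149*(-1/95) - 140*1/107 = 149/95 - 140/107 = 2643/10165 ≈ 0.26001)
U = 20 (U = -4*5*(-1) = -20*(-1) = 20)
j(p) = √(2643/10165 + p) (j(p) = √(p + 2643/10165) = √(2643/10165 + p))
1/j(U) = 1/(√(26866095 + 103327225*20)/10165) = 1/(√(26866095 + 2066544500)/10165) = 1/(√2093410595/10165) = √2093410595/205943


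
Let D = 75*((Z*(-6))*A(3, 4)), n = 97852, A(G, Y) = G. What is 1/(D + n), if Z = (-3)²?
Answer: 1/85702 ≈ 1.1668e-5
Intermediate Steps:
Z = 9
D = -12150 (D = 75*((9*(-6))*3) = 75*(-54*3) = 75*(-162) = -12150)
1/(D + n) = 1/(-12150 + 97852) = 1/85702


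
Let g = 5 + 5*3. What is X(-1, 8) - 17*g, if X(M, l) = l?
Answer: -332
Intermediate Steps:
g = 20 (g = 5 + 15 = 20)
X(-1, 8) - 17*g = 8 - 17*20 = 8 - 340 = -332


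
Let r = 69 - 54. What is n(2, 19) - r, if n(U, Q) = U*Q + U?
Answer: 25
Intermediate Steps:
r = 15
n(U, Q) = U + Q*U (n(U, Q) = Q*U + U = U + Q*U)
n(2, 19) - r = 2*(1 + 19) - 1*15 = 2*20 - 15 = 40 - 15 = 25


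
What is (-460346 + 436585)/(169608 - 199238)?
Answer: 23761/29630 ≈ 0.80192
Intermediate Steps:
(-460346 + 436585)/(169608 - 199238) = -23761/(-29630) = -23761*(-1/29630) = 23761/29630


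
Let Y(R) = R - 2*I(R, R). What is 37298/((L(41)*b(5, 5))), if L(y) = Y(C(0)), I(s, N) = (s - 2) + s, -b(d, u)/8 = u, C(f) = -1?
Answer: -18649/140 ≈ -133.21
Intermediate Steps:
b(d, u) = -8*u
I(s, N) = -2 + 2*s (I(s, N) = (-2 + s) + s = -2 + 2*s)
Y(R) = 4 - 3*R (Y(R) = R - 2*(-2 + 2*R) = R + (4 - 4*R) = 4 - 3*R)
L(y) = 7 (L(y) = 4 - 3*(-1) = 4 + 3 = 7)
37298/((L(41)*b(5, 5))) = 37298/((7*(-8*5))) = 37298/((7*(-40))) = 37298/(-280) = 37298*(-1/280) = -18649/140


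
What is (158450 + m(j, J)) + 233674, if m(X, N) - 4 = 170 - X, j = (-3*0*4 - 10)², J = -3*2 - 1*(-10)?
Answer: 392198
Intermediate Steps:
J = 4 (J = -6 + 10 = 4)
j = 100 (j = (0*4 - 10)² = (0 - 10)² = (-10)² = 100)
m(X, N) = 174 - X (m(X, N) = 4 + (170 - X) = 174 - X)
(158450 + m(j, J)) + 233674 = (158450 + (174 - 1*100)) + 233674 = (158450 + (174 - 100)) + 233674 = (158450 + 74) + 233674 = 158524 + 233674 = 392198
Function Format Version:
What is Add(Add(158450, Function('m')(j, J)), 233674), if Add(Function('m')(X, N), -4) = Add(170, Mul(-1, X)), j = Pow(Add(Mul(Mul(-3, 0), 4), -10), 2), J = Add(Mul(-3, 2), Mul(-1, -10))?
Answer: 392198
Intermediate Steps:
J = 4 (J = Add(-6, 10) = 4)
j = 100 (j = Pow(Add(Mul(0, 4), -10), 2) = Pow(Add(0, -10), 2) = Pow(-10, 2) = 100)
Function('m')(X, N) = Add(174, Mul(-1, X)) (Function('m')(X, N) = Add(4, Add(170, Mul(-1, X))) = Add(174, Mul(-1, X)))
Add(Add(158450, Function('m')(j, J)), 233674) = Add(Add(158450, Add(174, Mul(-1, 100))), 233674) = Add(Add(158450, Add(174, -100)), 233674) = Add(Add(158450, 74), 233674) = Add(158524, 233674) = 392198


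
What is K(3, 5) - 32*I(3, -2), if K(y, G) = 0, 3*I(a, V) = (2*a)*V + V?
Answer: 448/3 ≈ 149.33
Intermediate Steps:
I(a, V) = V/3 + 2*V*a/3 (I(a, V) = ((2*a)*V + V)/3 = (2*V*a + V)/3 = (V + 2*V*a)/3 = V/3 + 2*V*a/3)
K(3, 5) - 32*I(3, -2) = 0 - 32*(-2)*(1 + 2*3)/3 = 0 - 32*(-2)*(1 + 6)/3 = 0 - 32*(-2)*7/3 = 0 - 32*(-14/3) = 0 + 448/3 = 448/3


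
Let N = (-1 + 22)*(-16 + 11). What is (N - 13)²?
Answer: 13924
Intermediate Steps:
N = -105 (N = 21*(-5) = -105)
(N - 13)² = (-105 - 13)² = (-118)² = 13924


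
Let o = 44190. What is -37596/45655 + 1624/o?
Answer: -158722352/201749445 ≈ -0.78673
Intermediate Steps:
-37596/45655 + 1624/o = -37596/45655 + 1624/44190 = -37596*1/45655 + 1624*(1/44190) = -37596/45655 + 812/22095 = -158722352/201749445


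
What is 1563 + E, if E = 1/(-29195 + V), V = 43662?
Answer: 22611922/14467 ≈ 1563.0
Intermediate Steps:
E = 1/14467 (E = 1/(-29195 + 43662) = 1/14467 ≈ 6.9123e-5)
1563 + E = 1563 + 1/14467 = 22611922/14467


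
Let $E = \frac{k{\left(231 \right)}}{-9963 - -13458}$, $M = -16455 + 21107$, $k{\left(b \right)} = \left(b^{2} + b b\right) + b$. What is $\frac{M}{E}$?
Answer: $\frac{5419580}{35651} \approx 152.02$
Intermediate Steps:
$k{\left(b \right)} = b + 2 b^{2}$ ($k{\left(b \right)} = \left(b^{2} + b^{2}\right) + b = 2 b^{2} + b = b + 2 b^{2}$)
$M = 4652$
$E = \frac{35651}{1165}$ ($E = \frac{231 \left(1 + 2 \cdot 231\right)}{-9963 - -13458} = \frac{231 \left(1 + 462\right)}{-9963 + 13458} = \frac{231 \cdot 463}{3495} = 106953 \cdot \frac{1}{3495} = \frac{35651}{1165} \approx 30.602$)
$\frac{M}{E} = \frac{4652}{\frac{35651}{1165}} = 4652 \cdot \frac{1165}{35651} = \frac{5419580}{35651}$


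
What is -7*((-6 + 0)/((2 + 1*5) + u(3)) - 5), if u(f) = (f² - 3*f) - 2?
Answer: 217/5 ≈ 43.400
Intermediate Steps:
u(f) = -2 + f² - 3*f
-7*((-6 + 0)/((2 + 1*5) + u(3)) - 5) = -7*((-6 + 0)/((2 + 1*5) + (-2 + 3² - 3*3)) - 5) = -7*(-6/((2 + 5) + (-2 + 9 - 9)) - 5) = -7*(-6/(7 - 2) - 5) = -7*(-6/5 - 5) = -7*(-31/5) = 217/5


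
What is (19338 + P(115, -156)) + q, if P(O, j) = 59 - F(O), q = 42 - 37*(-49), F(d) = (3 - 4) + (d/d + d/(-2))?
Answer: 42619/2 ≈ 21310.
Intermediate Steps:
F(d) = -d/2 (F(d) = -1 + (1 + d*(-½)) = -1 + (1 - d/2) = -d/2)
q = 1855 (q = 42 + 1813 = 1855)
P(O, j) = 59 + O/2 (P(O, j) = 59 - (-1)*O/2 = 59 + O/2)
(19338 + P(115, -156)) + q = (19338 + (59 + (½)*115)) + 1855 = (19338 + (59 + 115/2)) + 1855 = (19338 + 233/2) + 1855 = 38909/2 + 1855 = 42619/2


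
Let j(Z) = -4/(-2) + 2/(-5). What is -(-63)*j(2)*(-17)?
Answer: -8568/5 ≈ -1713.6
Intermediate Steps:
j(Z) = 8/5 (j(Z) = -4*(-1/2) + 2*(-1/5) = 2 - 2/5 = 8/5)
-(-63)*j(2)*(-17) = -(-63)*8/5*(-17) = -7*(-72/5)*(-17) = (504/5)*(-17) = -8568/5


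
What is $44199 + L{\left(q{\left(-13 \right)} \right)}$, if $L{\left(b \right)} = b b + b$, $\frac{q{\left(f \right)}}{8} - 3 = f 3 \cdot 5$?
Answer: $2401959$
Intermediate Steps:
$q{\left(f \right)} = 24 + 120 f$ ($q{\left(f \right)} = 24 + 8 f 3 \cdot 5 = 24 + 8 \cdot 3 f 5 = 24 + 8 \cdot 15 f = 24 + 120 f$)
$L{\left(b \right)} = b + b^{2}$ ($L{\left(b \right)} = b^{2} + b = b + b^{2}$)
$44199 + L{\left(q{\left(-13 \right)} \right)} = 44199 + \left(24 + 120 \left(-13\right)\right) \left(1 + \left(24 + 120 \left(-13\right)\right)\right) = 44199 + \left(24 - 1560\right) \left(1 + \left(24 - 1560\right)\right) = 44199 - 1536 \left(1 - 1536\right) = 44199 - -2357760 = 44199 + 2357760 = 2401959$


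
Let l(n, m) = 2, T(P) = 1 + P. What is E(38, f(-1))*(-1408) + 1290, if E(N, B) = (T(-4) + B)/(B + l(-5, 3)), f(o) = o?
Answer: 6922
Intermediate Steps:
E(N, B) = (-3 + B)/(2 + B) (E(N, B) = ((1 - 4) + B)/(B + 2) = (-3 + B)/(2 + B))
E(38, f(-1))*(-1408) + 1290 = ((-3 - 1)/(2 - 1))*(-1408) + 1290 = (-4/1)*(-1408) + 1290 = (1*(-4))*(-1408) + 1290 = -4*(-1408) + 1290 = 5632 + 1290 = 6922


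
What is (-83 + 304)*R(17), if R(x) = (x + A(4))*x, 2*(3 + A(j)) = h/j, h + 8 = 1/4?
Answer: 1566669/32 ≈ 48958.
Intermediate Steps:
h = -31/4 (h = -8 + 1/4 = -8 + ¼ = -31/4 ≈ -7.7500)
A(j) = -3 - 31/(8*j) (A(j) = -3 + (-31/(4*j))/2 = -3 - 31/(8*j))
R(x) = x*(-127/32 + x) (R(x) = (x + (-3 - 31/8/4))*x = (x + (-3 - 31/8*¼))*x = (x + (-3 - 31/32))*x = (x - 127/32)*x = (-127/32 + x)*x = x*(-127/32 + x))
(-83 + 304)*R(17) = (-83 + 304)*((1/32)*17*(-127 + 32*17)) = 221*((1/32)*17*(-127 + 544)) = 221*((1/32)*17*417) = 221*(7089/32) = 1566669/32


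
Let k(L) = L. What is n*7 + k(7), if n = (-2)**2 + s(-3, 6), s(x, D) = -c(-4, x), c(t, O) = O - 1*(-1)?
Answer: 49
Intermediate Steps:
c(t, O) = 1 + O (c(t, O) = O + 1 = 1 + O)
s(x, D) = -1 - x (s(x, D) = -(1 + x) = -1 - x)
n = 6 (n = (-2)**2 + (-1 - 1*(-3)) = 4 + (-1 + 3) = 4 + 2 = 6)
n*7 + k(7) = 6*7 + 7 = 42 + 7 = 49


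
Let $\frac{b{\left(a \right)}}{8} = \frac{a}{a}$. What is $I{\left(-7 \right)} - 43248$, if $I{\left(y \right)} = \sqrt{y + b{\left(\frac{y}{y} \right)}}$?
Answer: $-43247$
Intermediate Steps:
$b{\left(a \right)} = 8$ ($b{\left(a \right)} = 8 \frac{a}{a} = 8 \cdot 1 = 8$)
$I{\left(y \right)} = \sqrt{8 + y}$ ($I{\left(y \right)} = \sqrt{y + 8} = \sqrt{8 + y}$)
$I{\left(-7 \right)} - 43248 = \sqrt{8 - 7} - 43248 = \sqrt{1} - 43248 = 1 - 43248 = -43247$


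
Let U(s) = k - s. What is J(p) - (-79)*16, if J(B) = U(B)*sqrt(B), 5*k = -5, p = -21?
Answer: 1264 + 20*I*sqrt(21) ≈ 1264.0 + 91.651*I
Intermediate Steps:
k = -1 (k = (1/5)*(-5) = -1)
U(s) = -1 - s
J(B) = sqrt(B)*(-1 - B) (J(B) = (-1 - B)*sqrt(B) = sqrt(B)*(-1 - B))
J(p) - (-79)*16 = sqrt(-21)*(-1 - 1*(-21)) - (-79)*16 = (I*sqrt(21))*(-1 + 21) - 1*(-1264) = (I*sqrt(21))*20 + 1264 = 20*I*sqrt(21) + 1264 = 1264 + 20*I*sqrt(21)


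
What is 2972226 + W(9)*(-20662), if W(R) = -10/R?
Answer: 26956654/9 ≈ 2.9952e+6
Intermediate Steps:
2972226 + W(9)*(-20662) = 2972226 - 10/9*(-20662) = 2972226 + 206620/9 = 26956654/9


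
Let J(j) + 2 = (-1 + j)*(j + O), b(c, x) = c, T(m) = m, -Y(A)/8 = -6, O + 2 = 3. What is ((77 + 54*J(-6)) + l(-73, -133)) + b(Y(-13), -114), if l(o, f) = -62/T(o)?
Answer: 139273/73 ≈ 1907.8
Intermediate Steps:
O = 1 (O = -2 + 3 = 1)
Y(A) = 48 (Y(A) = -8*(-6) = 48)
J(j) = -2 + (1 + j)*(-1 + j) (J(j) = -2 + (-1 + j)*(j + 1) = -2 + (-1 + j)*(1 + j) = -2 + (1 + j)*(-1 + j))
l(o, f) = -62/o
((77 + 54*J(-6)) + l(-73, -133)) + b(Y(-13), -114) = ((77 + 54*(-3 + (-6)²)) - 62/(-73)) + 48 = ((77 + 54*(-3 + 36)) - 62*(-1/73)) + 48 = ((77 + 54*33) + 62/73) + 48 = ((77 + 1782) + 62/73) + 48 = (1859 + 62/73) + 48 = 135769/73 + 48 = 139273/73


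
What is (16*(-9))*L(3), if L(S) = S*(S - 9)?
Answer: 2592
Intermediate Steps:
L(S) = S*(-9 + S)
(16*(-9))*L(3) = (16*(-9))*(3*(-9 + 3)) = -432*(-6) = -144*(-18) = 2592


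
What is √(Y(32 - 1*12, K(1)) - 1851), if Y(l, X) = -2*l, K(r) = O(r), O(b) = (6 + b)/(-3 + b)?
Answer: I*√1891 ≈ 43.486*I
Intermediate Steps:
O(b) = (6 + b)/(-3 + b)
K(r) = (6 + r)/(-3 + r)
√(Y(32 - 1*12, K(1)) - 1851) = √(-2*(32 - 1*12) - 1851) = √(-2*(32 - 12) - 1851) = √(-2*20 - 1851) = √(-40 - 1851) = √(-1891) = I*√1891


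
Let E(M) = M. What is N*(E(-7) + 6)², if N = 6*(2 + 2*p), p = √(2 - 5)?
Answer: 12 + 12*I*√3 ≈ 12.0 + 20.785*I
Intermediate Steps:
p = I*√3 (p = √(-3) = I*√3 ≈ 1.732*I)
N = 12 + 12*I*√3 (N = 6*(2 + 2*(I*√3)) = 6*(2 + 2*I*√3) = 12 + 12*I*√3 ≈ 12.0 + 20.785*I)
N*(E(-7) + 6)² = (12 + 12*I*√3)*(-7 + 6)² = (12 + 12*I*√3)*(-1)² = (12 + 12*I*√3)*1 = 12 + 12*I*√3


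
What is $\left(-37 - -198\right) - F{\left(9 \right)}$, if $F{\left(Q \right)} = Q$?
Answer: $152$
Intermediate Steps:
$\left(-37 - -198\right) - F{\left(9 \right)} = \left(-37 - -198\right) - 9 = \left(-37 + 198\right) - 9 = 161 - 9 = 152$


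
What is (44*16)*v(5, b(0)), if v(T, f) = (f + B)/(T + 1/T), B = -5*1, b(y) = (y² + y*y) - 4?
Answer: -15840/13 ≈ -1218.5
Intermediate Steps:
b(y) = -4 + 2*y² (b(y) = (y² + y²) - 4 = 2*y² - 4 = -4 + 2*y²)
B = -5
v(T, f) = (-5 + f)/(T + 1/T) (v(T, f) = (f - 5)/(T + 1/T) = (-5 + f)/(T + 1/T))
(44*16)*v(5, b(0)) = (44*16)*(5*(-5 + (-4 + 2*0²))/(1 + 5²)) = 704*(5*(-5 + (-4 + 2*0))/(1 + 25)) = 704*(5*(-5 + (-4 + 0))/26) = 704*(5*(1/26)*(-5 - 4)) = 704*(5*(1/26)*(-9)) = 704*(-45/26) = -15840/13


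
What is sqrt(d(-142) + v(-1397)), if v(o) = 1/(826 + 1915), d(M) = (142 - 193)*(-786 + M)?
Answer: sqrt(355579100309)/2741 ≈ 217.55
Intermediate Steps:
d(M) = 40086 - 51*M (d(M) = -51*(-786 + M) = 40086 - 51*M)
v(o) = 1/2741
sqrt(d(-142) + v(-1397)) = sqrt((40086 - 51*(-142)) + 1/2741) = sqrt((40086 + 7242) + 1/2741) = sqrt(47328 + 1/2741) = sqrt(129726049/2741) = sqrt(355579100309)/2741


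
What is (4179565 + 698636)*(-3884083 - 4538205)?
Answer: -41085613743888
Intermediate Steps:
(4179565 + 698636)*(-3884083 - 4538205) = 4878201*(-8422288) = -41085613743888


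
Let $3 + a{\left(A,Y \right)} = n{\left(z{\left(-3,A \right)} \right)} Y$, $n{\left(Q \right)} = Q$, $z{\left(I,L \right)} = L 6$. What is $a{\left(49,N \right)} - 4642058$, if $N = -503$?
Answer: $-4789943$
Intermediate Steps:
$z{\left(I,L \right)} = 6 L$
$a{\left(A,Y \right)} = -3 + 6 A Y$
$a{\left(49,N \right)} - 4642058 = \left(-3 + 6 \cdot 49 \left(-503\right)\right) - 4642058 = \left(-3 - 147882\right) - 4642058 = -147885 - 4642058 = -4789943$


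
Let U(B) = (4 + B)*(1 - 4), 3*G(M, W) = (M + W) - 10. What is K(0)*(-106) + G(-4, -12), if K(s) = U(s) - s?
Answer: 3790/3 ≈ 1263.3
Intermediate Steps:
G(M, W) = -10/3 + M/3 + W/3 (G(M, W) = ((M + W) - 10)/3 = (-10 + M + W)/3 = -10/3 + M/3 + W/3)
U(B) = -12 - 3*B (U(B) = (4 + B)*(-3) = -12 - 3*B)
K(s) = -12 - 4*s (K(s) = (-12 - 3*s) - s = -12 - 4*s)
K(0)*(-106) + G(-4, -12) = (-12 - 4*0)*(-106) + (-10/3 + (⅓)*(-4) + (⅓)*(-12)) = (-12 + 0)*(-106) + (-10/3 - 4/3 - 4) = -12*(-106) - 26/3 = 1272 - 26/3 = 3790/3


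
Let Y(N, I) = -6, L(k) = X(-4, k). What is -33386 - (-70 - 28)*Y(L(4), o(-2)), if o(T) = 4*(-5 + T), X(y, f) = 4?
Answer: -33974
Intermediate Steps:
o(T) = -20 + 4*T
L(k) = 4
-33386 - (-70 - 28)*Y(L(4), o(-2)) = -33386 - (-70 - 28)*(-6) = -33386 - (-98)*(-6) = -33386 - 1*588 = -33386 - 588 = -33974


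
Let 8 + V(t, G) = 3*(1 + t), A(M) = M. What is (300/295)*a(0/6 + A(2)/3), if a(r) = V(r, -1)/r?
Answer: -270/59 ≈ -4.5763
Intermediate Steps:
V(t, G) = -5 + 3*t (V(t, G) = -8 + 3*(1 + t) = -8 + (3 + 3*t) = -5 + 3*t)
a(r) = (-5 + 3*r)/r
(300/295)*a(0/6 + A(2)/3) = (300/295)*(3 - 5/(0/6 + 2/3)) = (300*(1/295))*(3 - 5/(0*(1/6) + 2*(1/3))) = 60*(3 - 5/(0 + 2/3))/59 = 60*(3 - 5/2/3)/59 = 60*(3 - 5*3/2)/59 = 60*(3 - 15/2)/59 = (60/59)*(-9/2) = -270/59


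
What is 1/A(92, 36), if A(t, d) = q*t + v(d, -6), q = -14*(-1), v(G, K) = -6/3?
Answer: 1/1286 ≈ 0.00077760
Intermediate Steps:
v(G, K) = -2 (v(G, K) = -6*⅓ = -2)
q = 14
A(t, d) = -2 + 14*t (A(t, d) = 14*t - 2 = -2 + 14*t)
1/A(92, 36) = 1/(-2 + 14*92) = 1/(-2 + 1288) = 1/1286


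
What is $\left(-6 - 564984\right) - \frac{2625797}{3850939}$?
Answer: $- \frac{2175744651407}{3850939} \approx -5.6499 \cdot 10^{5}$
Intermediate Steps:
$\left(-6 - 564984\right) - \frac{2625797}{3850939} = \left(-6 - 564984\right) - 2625797 \cdot \frac{1}{3850939} = -564990 - \frac{2625797}{3850939} = - \frac{2175744651407}{3850939}$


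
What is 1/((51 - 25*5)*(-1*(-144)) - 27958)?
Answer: -1/38614 ≈ -2.5897e-5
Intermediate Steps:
1/((51 - 25*5)*(-1*(-144)) - 27958) = 1/((51 - 125)*144 - 27958) = 1/(-74*144 - 27958) = 1/(-10656 - 27958) = 1/(-38614) = -1/38614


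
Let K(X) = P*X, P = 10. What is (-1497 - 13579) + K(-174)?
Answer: -16816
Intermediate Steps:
K(X) = 10*X
(-1497 - 13579) + K(-174) = (-1497 - 13579) + 10*(-174) = -15076 - 1740 = -16816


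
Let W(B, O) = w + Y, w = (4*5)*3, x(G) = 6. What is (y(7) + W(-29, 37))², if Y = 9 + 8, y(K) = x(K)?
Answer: 6889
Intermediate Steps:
y(K) = 6
w = 60 (w = 20*3 = 60)
Y = 17
W(B, O) = 77 (W(B, O) = 60 + 17 = 77)
(y(7) + W(-29, 37))² = (6 + 77)² = 83² = 6889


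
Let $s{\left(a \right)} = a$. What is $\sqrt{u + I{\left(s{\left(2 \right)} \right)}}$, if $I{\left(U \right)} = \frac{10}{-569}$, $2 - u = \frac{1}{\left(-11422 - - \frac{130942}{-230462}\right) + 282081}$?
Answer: $\frac{\sqrt{624312945950967576135848670}}{17746109560302} \approx 1.408$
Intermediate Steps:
$u = \frac{62376368285}{31188241758}$ ($u = 2 - \frac{1}{\left(-11422 - - \frac{130942}{-230462}\right) + 282081} = 2 - \frac{1}{\left(-11422 - \left(-130942\right) \left(- \frac{1}{230462}\right)\right) + 282081} = 2 - \frac{1}{\left(-11422 - \frac{65471}{115231}\right) + 282081} = 2 - \frac{1}{- \frac{1316233953}{115231} + 282081} = 2 - \frac{1}{\frac{31188241758}{115231}} = 2 - \frac{115231}{31188241758} = \frac{62376368285}{31188241758} \approx 2.0$)
$I{\left(U \right)} = - \frac{10}{569}$ ($I{\left(U \right)} = 10 \left(- \frac{1}{569}\right) = - \frac{10}{569}$)
$\sqrt{u + I{\left(s{\left(2 \right)} \right)}} = \sqrt{\frac{62376368285}{31188241758} - \frac{10}{569}} = \sqrt{\frac{35180271136585}{17746109560302}} = \frac{\sqrt{624312945950967576135848670}}{17746109560302}$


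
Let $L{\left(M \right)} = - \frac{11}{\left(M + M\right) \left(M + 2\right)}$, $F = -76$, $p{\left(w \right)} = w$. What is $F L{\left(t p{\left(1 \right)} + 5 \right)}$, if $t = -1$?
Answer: $\frac{209}{12} \approx 17.417$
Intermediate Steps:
$L{\left(M \right)} = - \frac{11}{2 M \left(2 + M\right)}$
$F L{\left(t p{\left(1 \right)} + 5 \right)} = - 76 \left(- \frac{11}{2 \left(\left(-1\right) 1 + 5\right) \left(2 + \left(\left(-1\right) 1 + 5\right)\right)}\right) = - 76 \left(- \frac{11}{2 \left(-1 + 5\right) \left(2 + \left(-1 + 5\right)\right)}\right) = - 76 \left(- \frac{11}{2 \cdot 4 \left(2 + 4\right)}\right) = - 76 \left(\left(- \frac{11}{2}\right) \frac{1}{4} \cdot \frac{1}{6}\right) = \left(-76\right) \left(- \frac{11}{48}\right) = \frac{209}{12}$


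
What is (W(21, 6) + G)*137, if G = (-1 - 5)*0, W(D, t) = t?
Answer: 822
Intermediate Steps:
G = 0 (G = -6*0 = 0)
(W(21, 6) + G)*137 = (6 + 0)*137 = 6*137 = 822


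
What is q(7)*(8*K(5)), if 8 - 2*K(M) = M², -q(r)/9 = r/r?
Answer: 612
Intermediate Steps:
q(r) = -9 (q(r) = -9*r/r = -9*1 = -9)
K(M) = 4 - M²/2
q(7)*(8*K(5)) = -72*(4 - ½*5²) = -72*(4 - ½*25) = -72*(4 - 25/2) = -72*(-17)/2 = -9*(-68) = 612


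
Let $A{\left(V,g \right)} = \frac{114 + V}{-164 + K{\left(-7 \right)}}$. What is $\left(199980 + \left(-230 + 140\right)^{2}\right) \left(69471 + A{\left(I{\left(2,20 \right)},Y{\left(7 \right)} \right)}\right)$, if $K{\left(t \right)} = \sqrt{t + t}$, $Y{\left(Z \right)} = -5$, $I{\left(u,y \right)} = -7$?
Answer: $\frac{4322161607344}{299} - \frac{247384 i \sqrt{14}}{299} \approx 1.4455 \cdot 10^{10} - 3095.7 i$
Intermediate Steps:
$K{\left(t \right)} = \sqrt{2} \sqrt{t}$ ($K{\left(t \right)} = \sqrt{2 t} = \sqrt{2} \sqrt{t}$)
$A{\left(V,g \right)} = \frac{114 + V}{-164 + i \sqrt{14}}$ ($A{\left(V,g \right)} = \frac{114 + V}{-164 + \sqrt{2} \sqrt{-7}} = \frac{114 + V}{-164 + \sqrt{2} i \sqrt{7}} = \frac{114 + V}{-164 + i \sqrt{14}}$)
$\left(199980 + \left(-230 + 140\right)^{2}\right) \left(69471 + A{\left(I{\left(2,20 \right)},Y{\left(7 \right)} \right)}\right) = \left(199980 + \left(-230 + 140\right)^{2}\right) \left(69471 - \left(\frac{8774}{13455} + \frac{19 i \sqrt{14}}{4485} + \frac{1}{26910} i \left(-7\right) \sqrt{14}\right)\right) = \left(199980 + \left(-90\right)^{2}\right) \left(69471 + \left(- \frac{3116}{4485} + \frac{574}{13455} - \frac{19 i \sqrt{14}}{4485} + \frac{7 i \sqrt{14}}{26910}\right)\right) = \left(199980 + 8100\right) \left(69471 - \left(\frac{8774}{13455} + \frac{107 i \sqrt{14}}{26910}\right)\right) = 208080 \left(\frac{934723531}{13455} - \frac{107 i \sqrt{14}}{26910}\right) = \frac{4322161607344}{299} - \frac{247384 i \sqrt{14}}{299}$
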